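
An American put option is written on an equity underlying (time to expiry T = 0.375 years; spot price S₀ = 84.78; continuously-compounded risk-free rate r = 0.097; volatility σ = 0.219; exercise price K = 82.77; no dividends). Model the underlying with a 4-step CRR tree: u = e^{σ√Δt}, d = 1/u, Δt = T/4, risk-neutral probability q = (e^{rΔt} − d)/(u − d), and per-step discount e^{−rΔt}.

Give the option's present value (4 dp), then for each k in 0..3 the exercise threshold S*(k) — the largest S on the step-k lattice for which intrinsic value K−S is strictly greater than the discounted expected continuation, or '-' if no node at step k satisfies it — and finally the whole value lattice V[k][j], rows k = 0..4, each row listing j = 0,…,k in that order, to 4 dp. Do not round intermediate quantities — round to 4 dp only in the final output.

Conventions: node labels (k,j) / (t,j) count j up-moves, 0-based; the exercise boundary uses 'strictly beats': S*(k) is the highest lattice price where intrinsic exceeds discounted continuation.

price = 2.5351
boundary = - - 74.1396 69.3312
tree:
2.5351
4.7694 0.7586
8.6304 1.7062 0.0000
13.4388 3.8373 0.0000 0.0000
17.9353 8.6304 0.0000 0.0000 0.0000

params: Δt=0.09375 u=1.06935 d=0.93514 q=0.55131 e^(-rΔt)=0.99095
t_4 payoffs: 17.9353 8.6304 0.0000 0.0000 0.0000
t_3: node(3,0) S=69.3312 payoff=13.4388 vs cont=12.6895 → 13.4388 [stop]  node(3,1) S=79.2815 payoff=3.4885 vs cont=3.8373 → 3.8373 [wait]  node(3,2) S=90.6598 payoff=0.0000 vs cont=0.0000 → 0.0000 [wait]  node(3,3) S=103.6712 payoff=0.0000 vs cont=0.0000 → 0.0000 [wait]  ⇒ S*(3)=69.3312
t_2: node(2,0) S=74.1396 payoff=8.6304 vs cont=8.0717 → 8.6304 [stop]  node(2,1) S=84.7800 payoff=0.0000 vs cont=1.7062 → 1.7062 [wait]  node(2,2) S=96.9475 payoff=0.0000 vs cont=0.0000 → 0.0000 [wait]  ⇒ S*(2)=74.1396
t_1: node(1,0) S=79.2815 payoff=3.4885 vs cont=4.7694 → 4.7694 [wait]  node(1,1) S=90.6598 payoff=0.0000 vs cont=0.7586 → 0.7586 [wait]  ⇒ S*(1)=-
t_0: node(0,0) S=84.7800 payoff=0.0000 vs cont=2.5351 → 2.5351 [wait]  ⇒ S*(0)=-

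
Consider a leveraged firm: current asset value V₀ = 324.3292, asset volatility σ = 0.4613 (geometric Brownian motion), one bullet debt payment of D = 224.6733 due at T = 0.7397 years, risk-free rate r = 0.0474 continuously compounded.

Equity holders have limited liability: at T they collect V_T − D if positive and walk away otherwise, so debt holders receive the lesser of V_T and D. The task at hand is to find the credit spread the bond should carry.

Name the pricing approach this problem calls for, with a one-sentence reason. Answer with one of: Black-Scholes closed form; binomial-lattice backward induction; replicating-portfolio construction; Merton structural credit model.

Key observation: the data describe a firm's assets (V₀ = 324.3292, GBM) and a single zero-coupon debt of face 224.6733, so credit quantities follow from equity-as-call in the structural model.

framework: Merton structural credit model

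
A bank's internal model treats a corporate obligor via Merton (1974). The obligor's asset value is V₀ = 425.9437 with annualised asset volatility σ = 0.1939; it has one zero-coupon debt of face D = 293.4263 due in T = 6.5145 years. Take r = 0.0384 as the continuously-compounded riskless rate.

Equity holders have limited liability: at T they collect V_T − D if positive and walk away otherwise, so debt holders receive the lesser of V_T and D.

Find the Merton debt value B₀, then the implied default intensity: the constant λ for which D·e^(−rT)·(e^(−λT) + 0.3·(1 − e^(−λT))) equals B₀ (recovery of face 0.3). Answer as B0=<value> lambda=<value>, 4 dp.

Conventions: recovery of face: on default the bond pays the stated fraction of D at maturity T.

B0=220.9713 lambda=0.0074

Equity is a call on the firm's assets struck at D = 293.4263:
d₁ = [ln(V₀/D) + (r + σ²/2)T] / (σ√T)
   = [ln(425.9437/293.4263) + (0.0384 + 0.5·0.1939²)·6.5145] / (0.1939·√6.5145)
   = [0.372681 + 0.372620] / 0.494901 = 1.505960
d₂ = d₁ − σ√T = 1.505960 − 0.494901 = 1.011059
N(d₁) = 0.933961,  N(d₂) = 0.844006,  e^(−rT) = 0.778679
E₀ = V₀·N(d₁) − D·e^(−rT)·N(d₂)
   = 425.9437·0.933961 − 293.4263·0.778679·0.844006 = 204.972401
B₀ = V₀ − E₀ = 425.9437 − 204.972401 = 220.971299
e^(−λT) = (B₀·e^(rT)/D − 0.3)/(1 − 0.3) = (220.9713·1.284227/293.4263 − 0.3)/0.7 = 0.95302280
λ = −ln(0.95302280)/6.5145 = 0.007386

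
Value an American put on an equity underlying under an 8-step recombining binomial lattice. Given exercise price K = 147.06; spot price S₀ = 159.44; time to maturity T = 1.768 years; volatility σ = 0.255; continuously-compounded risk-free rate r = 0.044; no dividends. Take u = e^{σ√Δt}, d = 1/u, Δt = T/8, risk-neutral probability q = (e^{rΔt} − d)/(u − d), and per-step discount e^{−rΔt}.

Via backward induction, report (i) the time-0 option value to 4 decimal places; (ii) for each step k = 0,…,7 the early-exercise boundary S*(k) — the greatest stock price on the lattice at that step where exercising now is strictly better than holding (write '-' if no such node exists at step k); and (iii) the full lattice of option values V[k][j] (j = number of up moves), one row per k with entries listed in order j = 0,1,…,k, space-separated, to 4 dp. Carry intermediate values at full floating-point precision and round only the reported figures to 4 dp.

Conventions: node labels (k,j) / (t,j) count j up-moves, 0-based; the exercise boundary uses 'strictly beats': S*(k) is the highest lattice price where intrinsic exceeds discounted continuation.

Δt=0.22100, u=1.12736, d=0.88703, q=0.51073, disc=e^(-rΔt)=0.99032
k=8 terminal: V=max(K-S,0) → 85.9515 69.3950 48.3527 21.6092 0.0000 0.0000 0.0000 0.0000 0.0000
k=7: j=0 S=68.8912 intr=78.1688 cont=76.7458 V=78.1688[EX]; j=1 S=87.5563 intr=59.5037 cont=58.0806 V=59.5037[EX]; j=2 S=111.2785 intr=35.7815 cont=34.3584 V=35.7815[EX]; j=3 S=141.4280 intr=5.6320 cont=10.4705 V=10.4705[hold]; j=4 S=179.7460 intr=0.0000 cont=0.0000 V=0.0000[hold]; j=5 S=228.4458 intr=0.0000 cont=0.0000 V=0.0000[hold]; j=6 S=290.3402 intr=0.0000 cont=0.0000 V=0.0000[hold]; j=7 S=369.0040 intr=0.0000 cont=0.0000 V=0.0000[hold]  S*(7)=111.2785
k=6: j=0 S=77.6650 intr=69.3950 cont=67.9719 V=69.3950[EX]; j=1 S=98.7073 intr=48.3527 cont=46.9296 V=48.3527[EX]; j=2 S=125.4508 intr=21.6092 cont=22.6334 V=22.6334[hold]; j=3 S=159.4400 intr=0.0000 cont=5.0734 V=5.0734[hold]; j=4 S=202.6382 intr=0.0000 cont=0.0000 V=0.0000[hold]; j=5 S=257.5403 intr=0.0000 cont=0.0000 V=0.0000[hold]; j=6 S=327.3174 intr=0.0000 cont=0.0000 V=0.0000[hold]  S*(6)=98.7073
k=5: j=0 S=87.5563 intr=59.5037 cont=58.0806 V=59.5037[EX]; j=1 S=111.2785 intr=35.7815 cont=34.8764 V=35.7815[EX]; j=2 S=141.4280 intr=5.6320 cont=13.5328 V=13.5328[hold]; j=3 S=179.7460 intr=0.0000 cont=2.4583 V=2.4583[hold]; j=4 S=228.4458 intr=0.0000 cont=0.0000 V=0.0000[hold]; j=5 S=290.3402 intr=0.0000 cont=0.0000 V=0.0000[hold]  S*(5)=111.2785
k=4: j=0 S=98.7073 intr=48.3527 cont=46.9296 V=48.3527[EX]; j=1 S=125.4508 intr=21.6092 cont=24.1822 V=24.1822[hold]; j=2 S=159.4400 intr=0.0000 cont=7.8005 V=7.8005[hold]; j=3 S=202.6382 intr=0.0000 cont=1.1911 V=1.1911[hold]; j=4 S=257.5403 intr=0.0000 cont=0.0000 V=0.0000[hold]  S*(4)=98.7073
k=3: j=0 S=111.2785 intr=35.7815 cont=35.6598 V=35.7815[EX]; j=1 S=141.4280 intr=5.6320 cont=15.6626 V=15.6626[hold]; j=2 S=179.7460 intr=0.0000 cont=4.3821 V=4.3821[hold]; j=3 S=228.4458 intr=0.0000 cont=0.5771 V=0.5771[hold]  S*(3)=111.2785
k=2: j=0 S=125.4508 intr=21.6092 cont=25.2595 V=25.2595[hold]; j=1 S=159.4400 intr=0.0000 cont=9.8056 V=9.8056[hold]; j=2 S=202.6382 intr=0.0000 cont=2.4152 V=2.4152[hold]  S*(2)=-
k=1: j=0 S=141.4280 intr=5.6320 cont=17.1987 V=17.1987[hold]; j=1 S=179.7460 intr=0.0000 cont=5.9728 V=5.9728[hold]  S*(1)=-
k=0: j=0 S=159.4400 intr=0.0000 cont=11.3544 V=11.3544[hold]  S*(0)=-

price = 11.3544
boundary = - - - 111.2785 98.7073 111.2785 98.7073 111.2785
tree:
11.3544
17.1987 5.9728
25.2595 9.8056 2.4152
35.7815 15.6626 4.3821 0.5771
48.3527 24.1822 7.8005 1.1911 0.0000
59.5037 35.7815 13.5328 2.4583 0.0000 0.0000
69.3950 48.3527 22.6334 5.0734 0.0000 0.0000 0.0000
78.1688 59.5037 35.7815 10.4705 0.0000 0.0000 0.0000 0.0000
85.9515 69.3950 48.3527 21.6092 0.0000 0.0000 0.0000 0.0000 0.0000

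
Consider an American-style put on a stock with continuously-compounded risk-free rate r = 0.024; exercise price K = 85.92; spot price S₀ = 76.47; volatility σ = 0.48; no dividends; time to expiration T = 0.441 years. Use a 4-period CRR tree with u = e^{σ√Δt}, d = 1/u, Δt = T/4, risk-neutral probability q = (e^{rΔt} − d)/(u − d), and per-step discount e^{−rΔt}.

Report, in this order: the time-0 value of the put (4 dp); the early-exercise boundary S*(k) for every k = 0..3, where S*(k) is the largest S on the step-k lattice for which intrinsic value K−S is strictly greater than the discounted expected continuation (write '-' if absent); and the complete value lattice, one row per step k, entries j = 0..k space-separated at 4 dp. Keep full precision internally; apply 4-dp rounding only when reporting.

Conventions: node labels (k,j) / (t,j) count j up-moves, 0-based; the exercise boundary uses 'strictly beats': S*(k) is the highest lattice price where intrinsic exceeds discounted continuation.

price = 15.6994
boundary = - - 55.5976 65.2039
tree:
15.6994
22.2983 8.3024
30.3224 13.3219 2.6553
38.5134 20.7161 5.0092 0.0000
45.4976 30.3224 9.4500 0.0000 0.0000

Δt=0.11025  u=1.17278  d=0.85267  q=0.46852  discount=0.99736
step 4 (expiry): payoffs max(K−S,0) = 45.4976 30.3224 9.4500 0.0000 0.0000
step 3: (k=3,j=0): S=47.4066, K−S=38.5134, hold=38.2863 ⇒ V=38.5134 exercise | (k=3,j=1): S=65.2039, K−S=20.7161, hold=20.4890 ⇒ V=20.7161 exercise | (k=3,j=2): S=89.6826, K−S=0.0000, hold=5.0092 ⇒ V=5.0092 continue | (k=3,j=3): S=123.3511, K−S=0.0000, hold=0.0000 ⇒ V=0.0000 continue  boundary S*=65.2039
step 2: (k=2,j=0): S=55.5976, K−S=30.3224, hold=30.0953 ⇒ V=30.3224 exercise | (k=2,j=1): S=76.4700, K−S=9.4500, hold=13.3219 ⇒ V=13.3219 continue | (k=2,j=2): S=105.1782, K−S=0.0000, hold=2.6553 ⇒ V=2.6553 continue  boundary S*=55.5976
step 1: (k=1,j=0): S=65.2039, K−S=20.7161, hold=22.2983 ⇒ V=22.2983 continue | (k=1,j=1): S=89.6826, K−S=0.0000, hold=8.3024 ⇒ V=8.3024 continue  boundary S*=-
step 0: (k=0,j=0): S=76.4700, K−S=9.4500, hold=15.6994 ⇒ V=15.6994 continue  boundary S*=-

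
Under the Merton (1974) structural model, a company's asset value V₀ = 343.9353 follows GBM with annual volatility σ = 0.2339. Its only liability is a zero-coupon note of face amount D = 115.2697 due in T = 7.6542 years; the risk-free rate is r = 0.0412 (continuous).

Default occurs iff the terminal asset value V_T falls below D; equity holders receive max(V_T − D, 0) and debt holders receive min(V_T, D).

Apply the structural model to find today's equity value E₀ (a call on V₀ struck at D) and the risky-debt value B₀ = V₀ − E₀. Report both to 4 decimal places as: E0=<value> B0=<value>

With assets at 343.9353 and a single debt payment of 115.2697 at 7.6542 years:
d₁ = [ln(V₀/D) + (r + σ²/2)T] / (σ√T)
   = [ln(343.9353/115.2697) + (0.0412 + 0.5·0.2339²)·7.6542] / (0.2339·√7.6542)
   = [1.093179 + 0.524731] / 0.647113 = 2.500196
d₂ = d₁ − σ√T = 2.500196 − 0.647113 = 1.853083
N(d₁) = 0.993794,  N(d₂) = 0.968065,  e^(−rT) = 0.729531
E₀ = V₀·N(d₁) − D·e^(−rT)·N(d₂)
   = 343.9353·0.993794 − 115.2697·0.729531·0.968065 = 260.393432
B₀ = V₀ − E₀ = 343.9353 − 260.393432 = 83.541868

E0=260.3934 B0=83.5419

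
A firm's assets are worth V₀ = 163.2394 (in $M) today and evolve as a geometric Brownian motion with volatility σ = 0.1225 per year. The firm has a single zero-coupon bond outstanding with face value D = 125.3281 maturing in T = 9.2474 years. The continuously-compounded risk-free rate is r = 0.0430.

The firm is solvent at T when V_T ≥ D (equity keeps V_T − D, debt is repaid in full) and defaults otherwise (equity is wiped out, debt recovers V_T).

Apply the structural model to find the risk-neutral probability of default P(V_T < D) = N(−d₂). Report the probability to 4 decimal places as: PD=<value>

Work the structural quantities from V₀ = 163.2394 against face 125.3281:
d₁ = [ln(V₀/D) + (r + σ²/2)T] / (σ√T)
   = [ln(163.2394/125.3281) + (0.0430 + 0.5·0.1225²)·9.2474] / (0.1225·√9.2474)
   = [0.264283 + 0.467023] / 0.372517 = 1.963147
d₂ = d₁ − σ√T = 1.963147 − 0.372517 = 1.590630
risk-neutral PD = N(−d₂) = N(-1.590630) = 0.055846

PD=0.0558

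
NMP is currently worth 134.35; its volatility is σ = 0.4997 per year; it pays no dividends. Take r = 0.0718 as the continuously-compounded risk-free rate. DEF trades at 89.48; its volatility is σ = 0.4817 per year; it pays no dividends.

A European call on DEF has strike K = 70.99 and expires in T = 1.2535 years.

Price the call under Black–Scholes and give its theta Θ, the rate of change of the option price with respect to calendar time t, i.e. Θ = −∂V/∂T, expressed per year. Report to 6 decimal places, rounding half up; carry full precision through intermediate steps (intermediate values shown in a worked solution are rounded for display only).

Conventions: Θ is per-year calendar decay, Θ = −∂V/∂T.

price = 31.440702
Θ = -8.204406

σ√T = 0.4817·√1.2535 = 0.539310
d₁ = (ln(S/K) + (r+σ²/2)T) / (σ√T) = (ln(89.48/70.99) + (0.0718+0.4817²/2)·1.2535) / 0.539310 = (0.231476 + 0.235429) / 0.539310 = 0.865745
d₂ = d₁ − σ√T = 0.865745 − 0.539310 = 0.326435
e^{−rT} = 0.913930
N(d₁) = 0.806685,  N(d₂) = 0.627952
Call price V = S·N(d₁) − K·e^{−rT}·N(d₂) = 72.182172 − 40.741470 = 31.440702
φ(d₁) = (1/√(2π))·e^{−d₁²/2} = 0.274255
Θ = −S·φ(d₁)·σ/(2√T) − r·K·e^{−rT}·N(d₂) = −5.279169 − 2.925238 = -8.204406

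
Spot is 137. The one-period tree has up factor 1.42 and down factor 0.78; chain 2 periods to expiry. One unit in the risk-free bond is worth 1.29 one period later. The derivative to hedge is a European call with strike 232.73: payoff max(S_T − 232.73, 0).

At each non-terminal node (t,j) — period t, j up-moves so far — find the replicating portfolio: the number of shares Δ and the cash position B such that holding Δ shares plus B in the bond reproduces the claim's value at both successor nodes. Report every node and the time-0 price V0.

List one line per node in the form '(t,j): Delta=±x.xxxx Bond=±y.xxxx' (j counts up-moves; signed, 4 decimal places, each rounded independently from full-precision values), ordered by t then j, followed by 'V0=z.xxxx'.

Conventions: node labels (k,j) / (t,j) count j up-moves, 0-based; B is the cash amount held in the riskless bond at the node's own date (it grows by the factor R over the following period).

(0,0): Delta=0.3066 Bond=-25.3970
(1,0): Delta=0.0000 Bond=0.0000
(1,1): Delta=0.3495 Bond=-41.1133
V0=16.6057

The replicating-portfolio and risk-neutral prices coincide; use p* = (1.29−0.78)/(1.42−0.78) = 0.7969 for the latter.
Payoffs at expiry: V(2,0)=0.0000, V(2,1)=0.0000, V(2,2)=43.5168
  t=1,j=0: stock 106.8600 → up 151.7412 (V=0.0000), down 83.3508 (V=0.0000). Price 0.0000; hedge Δ=0.0000, bond B=0.0000.
  t=1,j=1: stock 194.5400 → up 276.2468 (V=43.5168), down 151.7412 (V=0.0000). Price 26.8817; hedge Δ=0.3495, bond B=-41.1133.
  t=0,j=0: stock 137.0000 → up 194.5400 (V=26.8817), down 106.8600 (V=0.0000). Price 16.6057; hedge Δ=0.3066, bond B=-25.3970.
Verification: the root portfolio costs Δ(0,0)·S0 + B(0,0) = 16.6057, matching V0.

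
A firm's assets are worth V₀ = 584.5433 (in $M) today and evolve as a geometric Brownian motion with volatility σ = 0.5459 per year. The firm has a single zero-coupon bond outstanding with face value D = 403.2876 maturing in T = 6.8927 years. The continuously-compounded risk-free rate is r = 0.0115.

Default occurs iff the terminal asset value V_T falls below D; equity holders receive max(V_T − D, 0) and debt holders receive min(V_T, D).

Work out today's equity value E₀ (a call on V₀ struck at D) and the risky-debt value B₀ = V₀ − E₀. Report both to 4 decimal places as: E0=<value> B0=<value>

E0=368.0471 B0=216.4962

Equity is a call on the firm's assets struck at D = 403.2876:
d₁ = [ln(V₀/D) + (r + σ²/2)T] / (σ√T)
   = [ln(584.5433/403.2876) + (0.0115 + 0.5·0.5459²)·6.8927] / (0.5459·√6.8927)
   = [0.371181 + 1.106302] / 1.433203 = 1.030895
d₂ = d₁ − σ√T = 1.030895 − 1.433203 = -0.402308
N(d₁) = 0.848705,  N(d₂) = 0.343729,  e^(−rT) = 0.923794
E₀ = V₀·N(d₁) − D·e^(−rT)·N(d₂)
   = 584.5433·0.848705 − 403.2876·0.923794·0.343729 = 368.047096
B₀ = V₀ − E₀ = 584.5433 − 368.047096 = 216.496204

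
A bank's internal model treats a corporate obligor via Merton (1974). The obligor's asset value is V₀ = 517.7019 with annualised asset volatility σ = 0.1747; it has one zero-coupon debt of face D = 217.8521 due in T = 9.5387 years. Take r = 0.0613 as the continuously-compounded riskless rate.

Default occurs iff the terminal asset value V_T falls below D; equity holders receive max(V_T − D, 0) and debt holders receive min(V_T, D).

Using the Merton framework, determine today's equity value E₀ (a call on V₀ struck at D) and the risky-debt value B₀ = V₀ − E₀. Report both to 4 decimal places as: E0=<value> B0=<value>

E0=396.4461 B0=121.2558

With assets at 517.7019 and a single debt payment of 217.8521 at 9.5387 years:
d₁ = [ln(V₀/D) + (r + σ²/2)T] / (σ√T)
   = [ln(517.7019/217.8521) + (0.0613 + 0.5·0.1747²)·9.5387] / (0.1747·√9.5387)
   = [0.865583 + 0.730283] / 0.539557 = 2.957734
d₂ = d₁ − σ√T = 2.957734 − 0.539557 = 2.418176
N(d₁) = 0.998450,  N(d₂) = 0.992201,  e^(−rT) = 0.557261
E₀ = V₀·N(d₁) − D·e^(−rT)·N(d₂)
   = 517.7019·0.998450 − 217.8521·0.557261·0.992201 = 396.446139
B₀ = V₀ − E₀ = 517.7019 − 396.446139 = 121.255761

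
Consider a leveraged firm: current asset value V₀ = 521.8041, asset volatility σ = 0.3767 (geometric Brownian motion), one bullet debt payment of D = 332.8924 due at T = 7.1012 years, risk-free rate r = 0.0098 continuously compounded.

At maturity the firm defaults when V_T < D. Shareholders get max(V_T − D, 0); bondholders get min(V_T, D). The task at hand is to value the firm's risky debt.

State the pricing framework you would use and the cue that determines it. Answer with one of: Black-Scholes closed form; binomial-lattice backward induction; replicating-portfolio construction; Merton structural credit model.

Key observation: the data describe a firm's assets (V₀ = 521.8041, GBM) and a single zero-coupon debt of face 332.8924, so credit quantities follow from equity-as-call in the structural model.

framework: Merton structural credit model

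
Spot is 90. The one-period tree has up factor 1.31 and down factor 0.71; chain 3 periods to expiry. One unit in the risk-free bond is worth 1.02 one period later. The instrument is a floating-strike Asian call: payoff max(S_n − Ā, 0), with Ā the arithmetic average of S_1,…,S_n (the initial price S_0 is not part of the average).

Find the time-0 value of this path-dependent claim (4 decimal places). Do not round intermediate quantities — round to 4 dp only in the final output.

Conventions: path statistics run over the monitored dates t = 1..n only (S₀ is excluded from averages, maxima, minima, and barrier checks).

price = 9.7195

Under the martingale measure an up-move has probability p* = 0.5167; value the claim as the probability-weighted average of per-path payoffs, discounted 3 periods at R = 1.02.
Enumerate all 2^3 = 8 price paths (U = up ×1.31, D = down ×0.71); each path with k up-moves has probability p*^k·(1−p*)^(3−k).
DDD: Ā=47.1603, payoff=0.0000, prob=0.112912
UDD: Ā=87.0141, payoff=0.0000, prob=0.120699
DUD: Ā=69.0141, payoff=0.0000, prob=0.120699
UUD: Ā=127.3359, payoff=0.0000, prob=0.129023
DDU: Ā=56.2341, payoff=3.1993, prob=0.120699
UDU: Ā=103.7559, payoff=5.9029, prob=0.129023
DUU: Ā=85.7559, payoff=23.9029, prob=0.129023
UUU: Ā=158.2257, payoff=44.1025, prob=0.137921
Price = Σ prob·payoff / R^3 = 10.314444 / 1.061208 = 9.7195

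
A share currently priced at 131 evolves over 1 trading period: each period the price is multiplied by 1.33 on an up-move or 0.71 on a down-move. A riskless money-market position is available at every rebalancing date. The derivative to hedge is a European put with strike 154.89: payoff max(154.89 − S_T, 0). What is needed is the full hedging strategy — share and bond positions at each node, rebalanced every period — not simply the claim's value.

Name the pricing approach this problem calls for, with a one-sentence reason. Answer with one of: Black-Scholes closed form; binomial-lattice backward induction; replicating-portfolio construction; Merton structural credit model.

framework: replicating-portfolio construction

Key observation: since the answer must list Δ and B at each node of the 1.33/0.71 lattice on 131, the replicating-portfolio method — solving the two-state system at every node — is the one that applies.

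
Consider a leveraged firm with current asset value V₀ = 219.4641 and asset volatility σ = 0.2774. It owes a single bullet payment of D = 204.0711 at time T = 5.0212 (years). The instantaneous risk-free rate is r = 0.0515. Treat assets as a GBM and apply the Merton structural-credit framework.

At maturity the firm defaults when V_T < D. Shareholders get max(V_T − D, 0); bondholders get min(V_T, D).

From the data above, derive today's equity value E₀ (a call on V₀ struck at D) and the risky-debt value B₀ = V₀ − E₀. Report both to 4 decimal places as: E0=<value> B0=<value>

E0=83.0656 B0=136.3985

With assets at 219.4641 and a single debt payment of 204.0711 at 5.0212 years:
d₁ = [ln(V₀/D) + (r + σ²/2)T] / (σ√T)
   = [ln(219.4641/204.0711) + (0.0515 + 0.5·0.2774²)·5.0212] / (0.2774·√5.0212)
   = [0.072720 + 0.451784] / 0.621599 = 0.843799
d₂ = d₁ − σ√T = 0.843799 − 0.621599 = 0.222200
N(d₁) = 0.800609,  N(d₂) = 0.587921,  e^(−rT) = 0.772138
E₀ = V₀·N(d₁) − D·e^(−rT)·N(d₂)
   = 219.4641·0.800609 − 204.0711·0.772138·0.587921 = 83.065623
B₀ = V₀ − E₀ = 219.4641 − 83.065623 = 136.398477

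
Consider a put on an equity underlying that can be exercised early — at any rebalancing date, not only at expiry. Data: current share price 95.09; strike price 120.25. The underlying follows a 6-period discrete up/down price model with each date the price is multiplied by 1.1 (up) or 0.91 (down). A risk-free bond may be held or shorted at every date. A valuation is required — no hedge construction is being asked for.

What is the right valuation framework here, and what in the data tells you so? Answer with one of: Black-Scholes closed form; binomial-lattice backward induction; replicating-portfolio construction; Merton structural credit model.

Key observation: the put (strike 120.25 on spot 95.09) is American-style on a 6-step discrete price model, so the early-exercise decision at every node requires stepwise backward valuation — a closed form cannot price the exercise right.

framework: binomial-lattice backward induction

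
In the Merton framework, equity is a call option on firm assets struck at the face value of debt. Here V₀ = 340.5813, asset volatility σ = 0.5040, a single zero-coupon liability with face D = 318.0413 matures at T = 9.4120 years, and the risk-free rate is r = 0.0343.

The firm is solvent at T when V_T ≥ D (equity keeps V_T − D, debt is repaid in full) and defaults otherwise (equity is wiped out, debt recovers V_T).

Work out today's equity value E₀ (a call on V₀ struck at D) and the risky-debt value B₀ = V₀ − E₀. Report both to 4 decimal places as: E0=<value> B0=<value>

With assets at 340.5813 and a single debt payment of 318.0413 at 9.4120 years:
d₁ = [ln(V₀/D) + (r + σ²/2)T] / (σ√T)
   = [ln(340.5813/318.0413) + (0.0343 + 0.5·0.5040²)·9.4120] / (0.5040·√9.4120)
   = [0.068473 + 1.518231] / 1.546221 = 1.026182
d₂ = d₁ − σ√T = 1.026182 − 1.546221 = -0.520039
N(d₁) = 0.847597,  N(d₂) = 0.301518,  e^(−rT) = 0.724096
E₀ = V₀·N(d₁) − D·e^(−rT)·N(d₂)
   = 340.5813·0.847597 − 318.0413·0.724096·0.301518 = 219.238363
B₀ = V₀ − E₀ = 340.5813 − 219.238363 = 121.342937

E0=219.2384 B0=121.3429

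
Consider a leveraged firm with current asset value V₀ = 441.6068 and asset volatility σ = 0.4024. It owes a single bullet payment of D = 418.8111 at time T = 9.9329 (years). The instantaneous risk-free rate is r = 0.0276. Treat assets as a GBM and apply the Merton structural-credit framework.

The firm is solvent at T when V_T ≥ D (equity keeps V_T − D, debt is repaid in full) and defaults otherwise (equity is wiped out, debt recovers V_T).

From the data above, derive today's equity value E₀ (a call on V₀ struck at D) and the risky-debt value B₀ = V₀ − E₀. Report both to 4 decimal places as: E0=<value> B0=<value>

E0=246.8706 B0=194.7362

Work the structural quantities from V₀ = 441.6068 against face 418.8111:
d₁ = [ln(V₀/D) + (r + σ²/2)T] / (σ√T)
   = [ln(441.6068/418.8111) + (0.0276 + 0.5·0.4024²)·9.9329] / (0.4024·√9.9329)
   = [0.053000 + 1.078344] / 1.268224 = 0.892070
d₂ = d₁ − σ√T = 0.892070 − 1.268224 = -0.376155
N(d₁) = 0.813822,  N(d₂) = 0.353401,  e^(−rT) = 0.760220
E₀ = V₀·N(d₁) − D·e^(−rT)·N(d₂)
   = 441.6068·0.813822 − 418.8111·0.760220·0.353401 = 246.870636
B₀ = V₀ − E₀ = 441.6068 − 246.870636 = 194.736164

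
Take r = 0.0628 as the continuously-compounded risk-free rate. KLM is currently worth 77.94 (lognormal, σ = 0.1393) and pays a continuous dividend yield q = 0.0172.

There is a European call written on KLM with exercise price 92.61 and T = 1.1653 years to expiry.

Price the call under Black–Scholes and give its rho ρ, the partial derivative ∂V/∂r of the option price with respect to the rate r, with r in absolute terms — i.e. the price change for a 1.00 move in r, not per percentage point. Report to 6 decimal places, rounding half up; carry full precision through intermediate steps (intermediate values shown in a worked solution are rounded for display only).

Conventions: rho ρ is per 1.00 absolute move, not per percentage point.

σ√T = 0.1393·√1.1653 = 0.150373
d₁ = (ln(S/K) + (r−q+σ²/2)T) / (σ√T) = (ln(77.94/92.61) + (0.0628−0.0172+0.1393²/2)·1.1653) / 0.150373 = (-0.172458 + 0.064444) / 0.150373 = -0.718308
d₂ = d₁ − σ√T = -0.718308 − 0.150373 = -0.868681
e^{−rT} = 0.929433
e^{−qT} = 0.980156
N(d₁) = 0.236284,  N(d₂) = 0.192511
Call price V = S·e^{−qT}·N(d₁) − K·e^{−rT}·N(d₂) = 18.050518 − 16.570329 = 1.480190
ρ = K·T·e^{−rT}·N(d₂) = 19.309404

price = 1.480190
ρ = 19.309404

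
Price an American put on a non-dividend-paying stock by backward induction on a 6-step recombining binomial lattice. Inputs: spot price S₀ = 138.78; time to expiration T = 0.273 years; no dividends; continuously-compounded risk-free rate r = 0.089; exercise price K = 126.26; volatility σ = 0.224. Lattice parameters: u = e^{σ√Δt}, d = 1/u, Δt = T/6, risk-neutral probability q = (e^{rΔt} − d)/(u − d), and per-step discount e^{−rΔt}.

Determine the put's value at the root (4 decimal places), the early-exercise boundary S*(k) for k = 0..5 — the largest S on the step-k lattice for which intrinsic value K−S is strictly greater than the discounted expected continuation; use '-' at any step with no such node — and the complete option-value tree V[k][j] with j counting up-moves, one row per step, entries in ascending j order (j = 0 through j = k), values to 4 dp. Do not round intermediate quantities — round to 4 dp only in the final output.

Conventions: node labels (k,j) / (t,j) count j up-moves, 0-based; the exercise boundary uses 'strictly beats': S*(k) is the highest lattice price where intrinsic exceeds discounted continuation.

params: Δt=0.04550 u=1.04894 d=0.95334 q=0.53050 e^(-rΔt)=0.99596
t_6 payoffs: 22.0712 11.6235 0.1281 0.0000 0.0000 0.0000 0.0000
t_5: node(5,0) S=109.2879 payoff=16.9721 vs cont=16.4618 → 16.9721 [stop]  node(5,1) S=120.2469 payoff=6.0131 vs cont=5.5028 → 6.0131 [stop]  node(5,2) S=132.3049 payoff=0.0000 vs cont=0.0599 → 0.0599 [wait]  node(5,3) S=145.5720 payoff=0.0000 vs cont=0.0000 → 0.0000 [wait]  node(5,4) S=160.1695 payoff=0.0000 vs cont=0.0000 → 0.0000 [wait]  node(5,5) S=176.2307 payoff=0.0000 vs cont=0.0000 → 0.0000 [wait]  ⇒ S*(5)=120.2469
t_4: node(4,0) S=114.6365 payoff=11.6235 vs cont=11.1132 → 11.6235 [stop]  node(4,1) S=126.1319 payoff=0.1281 vs cont=2.8434 → 2.8434 [wait]  node(4,2) S=138.7800 payoff=0.0000 vs cont=0.0280 → 0.0280 [wait]  node(4,3) S=152.6964 payoff=0.0000 vs cont=0.0000 → 0.0000 [wait]  node(4,4) S=168.0083 payoff=0.0000 vs cont=0.0000 → 0.0000 [wait]  ⇒ S*(4)=114.6365
t_3: node(3,0) S=120.2469 payoff=6.0131 vs cont=6.9374 → 6.9374 [wait]  node(3,1) S=132.3049 payoff=0.0000 vs cont=1.3443 → 1.3443 [wait]  node(3,2) S=145.5720 payoff=0.0000 vs cont=0.0131 → 0.0131 [wait]  node(3,3) S=160.1695 payoff=0.0000 vs cont=0.0000 → 0.0000 [wait]  ⇒ S*(3)=-
t_2: node(2,0) S=126.1319 payoff=0.1281 vs cont=3.9542 → 3.9542 [wait]  node(2,1) S=138.7800 payoff=0.0000 vs cont=0.6355 → 0.6355 [wait]  node(2,2) S=152.6964 payoff=0.0000 vs cont=0.0061 → 0.0061 [wait]  ⇒ S*(2)=-
t_1: node(1,0) S=132.3049 payoff=0.0000 vs cont=2.1848 → 2.1848 [wait]  node(1,1) S=145.5720 payoff=0.0000 vs cont=0.3004 → 0.3004 [wait]  ⇒ S*(1)=-
t_0: node(0,0) S=138.7800 payoff=0.0000 vs cont=1.1803 → 1.1803 [wait]  ⇒ S*(0)=-

price = 1.1803
boundary = - - - - 114.6365 120.2469
tree:
1.1803
2.1848 0.3004
3.9542 0.6355 0.0061
6.9374 1.3443 0.0131 0.0000
11.6235 2.8434 0.0280 0.0000 0.0000
16.9721 6.0131 0.0599 0.0000 0.0000 0.0000
22.0712 11.6235 0.1281 0.0000 0.0000 0.0000 0.0000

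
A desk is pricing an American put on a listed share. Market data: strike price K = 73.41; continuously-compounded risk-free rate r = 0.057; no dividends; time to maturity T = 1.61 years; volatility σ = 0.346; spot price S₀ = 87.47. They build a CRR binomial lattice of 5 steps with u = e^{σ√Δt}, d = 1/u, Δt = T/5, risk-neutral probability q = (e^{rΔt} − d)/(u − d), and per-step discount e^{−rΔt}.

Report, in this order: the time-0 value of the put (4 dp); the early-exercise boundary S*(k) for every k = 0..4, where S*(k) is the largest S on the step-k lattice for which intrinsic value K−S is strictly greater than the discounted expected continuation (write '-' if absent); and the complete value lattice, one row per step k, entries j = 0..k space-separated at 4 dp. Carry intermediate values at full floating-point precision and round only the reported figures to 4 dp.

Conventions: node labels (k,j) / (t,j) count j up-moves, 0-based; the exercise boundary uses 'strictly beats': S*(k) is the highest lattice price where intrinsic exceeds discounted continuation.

price = 5.7626
boundary = - - - 48.5349 59.0639
tree:
5.7626
9.7194 1.9875
15.8994 3.8499 0.1836
24.8751 7.4410 0.3725 0.0000
33.5272 14.3461 0.7556 0.0000 0.0000
40.6369 24.8751 1.5329 0.0000 0.0000 0.0000

params: Δt=0.32200 u=1.21694 d=0.82173 q=0.49794 e^(-rΔt)=0.98181
t_5 payoffs: 40.6369 24.8751 1.5329 0.0000 0.0000 0.0000
t_4: node(4,0) S=39.8828 payoff=33.5272 vs cont=32.1921 → 33.5272 [stop]  node(4,1) S=59.0639 payoff=14.3461 vs cont=13.0110 → 14.3461 [stop]  node(4,2) S=87.4700 payoff=0.0000 vs cont=0.7556 → 0.7556 [wait]  node(4,3) S=129.5377 payoff=0.0000 vs cont=0.0000 → 0.0000 [wait]  node(4,4) S=191.8372 payoff=0.0000 vs cont=0.0000 → 0.0000 [wait]  ⇒ S*(4)=59.0639
t_3: node(3,0) S=48.5349 payoff=24.8751 vs cont=23.5401 → 24.8751 [stop]  node(3,1) S=71.8771 payoff=1.5329 vs cont=7.4410 → 7.4410 [wait]  node(3,2) S=106.4456 payoff=0.0000 vs cont=0.3725 → 0.3725 [wait]  node(3,3) S=157.6393 payoff=0.0000 vs cont=0.0000 → 0.0000 [wait]  ⇒ S*(3)=48.5349
t_2: node(2,0) S=59.0639 payoff=14.3461 vs cont=15.8994 → 15.8994 [wait]  node(2,1) S=87.4700 payoff=0.0000 vs cont=3.8499 → 3.8499 [wait]  node(2,2) S=129.5377 payoff=0.0000 vs cont=0.1836 → 0.1836 [wait]  ⇒ S*(2)=-
t_1: node(1,0) S=71.8771 payoff=1.5329 vs cont=9.7194 → 9.7194 [wait]  node(1,1) S=106.4456 payoff=0.0000 vs cont=1.9875 → 1.9875 [wait]  ⇒ S*(1)=-
t_0: node(0,0) S=87.4700 payoff=0.0000 vs cont=5.7626 → 5.7626 [wait]  ⇒ S*(0)=-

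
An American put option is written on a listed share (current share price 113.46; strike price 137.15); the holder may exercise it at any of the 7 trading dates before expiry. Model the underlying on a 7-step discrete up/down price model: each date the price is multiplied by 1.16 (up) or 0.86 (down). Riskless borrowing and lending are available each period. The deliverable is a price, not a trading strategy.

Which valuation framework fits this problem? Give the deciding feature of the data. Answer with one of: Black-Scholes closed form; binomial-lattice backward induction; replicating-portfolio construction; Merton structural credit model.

Key observation: with exercise allowed before expiry on a discrete up/down model (7 steps from spot 113.46), the strike-137.15 put's value must be rolled back through the tree testing early exercise at each node.

framework: binomial-lattice backward induction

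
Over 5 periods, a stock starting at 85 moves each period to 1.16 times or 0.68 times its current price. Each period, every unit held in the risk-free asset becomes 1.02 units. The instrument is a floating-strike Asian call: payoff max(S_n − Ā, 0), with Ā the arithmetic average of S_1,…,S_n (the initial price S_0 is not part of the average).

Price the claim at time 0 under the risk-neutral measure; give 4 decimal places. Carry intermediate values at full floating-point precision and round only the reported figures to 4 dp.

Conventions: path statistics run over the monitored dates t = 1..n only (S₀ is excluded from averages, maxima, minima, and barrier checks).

price = 10.6280

No-arbitrage gives p* = (R−d)/(u−d) = 0.7083: enumerate every path, weight its payoff by its p*-probability, and discount by R^5.
Enumerate all 2^5 = 32 price paths (U = up ×1.16, D = down ×0.68); each path with k up-moves has probability p*^k·(1−p*)^(5−k).
DDDDD: Ā=30.8727, payoff=0.0000, prob=0.002111
UDDDD: Ā=52.6651, payoff=0.0000, prob=0.005126
DUDDD: Ā=44.5051, payoff=0.0000, prob=0.005126
UUDDD: Ā=75.9205, payoff=0.0000, prob=0.012449
DDUDD: Ā=38.9563, payoff=0.0000, prob=0.005126
UDUDD: Ā=66.4549, payoff=0.0000, prob=0.012449
DUUDD: Ā=58.2949, payoff=0.0000, prob=0.012449
UUUDD: Ā=99.4443, payoff=0.0000, prob=0.030233
DDDUD: Ā=35.1832, payoff=0.0000, prob=0.005126
UDDUD: Ā=60.0183, payoff=0.0000, prob=0.012449
DUDUD: Ā=51.8583, payoff=0.0000, prob=0.012449
UUDUD: Ā=88.4642, payoff=0.0000, prob=0.030233
DDUUD: Ā=46.3095, payoff=0.0000, prob=0.012449
UDUUD: Ā=78.9986, payoff=0.0000, prob=0.030233
DUUUD: Ā=70.8386, payoff=0.0000, prob=0.030233
UUUUD: Ā=120.8423, payoff=0.0000, prob=0.073424
DDDDU: Ā=32.6174, payoff=0.0000, prob=0.005126
UDDDU: Ā=55.6414, payoff=0.0000, prob=0.012449
DUDDU: Ā=47.4814, payoff=0.0000, prob=0.012449
UUDDU: Ā=80.9977, payoff=0.0000, prob=0.030233
DDUDU: Ā=41.9326, payoff=0.0000, prob=0.012449
UDUDU: Ā=71.5321, payoff=0.0000, prob=0.030233
DUUDU: Ā=63.3721, payoff=0.0000, prob=0.030233
UUUDU: Ā=108.1054, payoff=0.0000, prob=0.073424
DDDUU: Ā=38.1594, payoff=0.0000, prob=0.012449
UDDUU: Ā=65.0955, payoff=0.0000, prob=0.030233
DUDUU: Ā=56.9355, payoff=4.4139, prob=0.030233
UUDUU: Ā=97.1253, payoff=7.5297, prob=0.073424
DDUUU: Ā=51.3867, payoff=9.9627, prob=0.030233
UDUUU: Ā=87.6597, payoff=16.9953, prob=0.073424
DUUUU: Ā=79.4997, payoff=25.1553, prob=0.073424
UUUUU: Ā=135.6171, payoff=42.9119, prob=0.178315
Price = Σ prob·payoff / R^5 = 11.734221 / 1.104081 = 10.6280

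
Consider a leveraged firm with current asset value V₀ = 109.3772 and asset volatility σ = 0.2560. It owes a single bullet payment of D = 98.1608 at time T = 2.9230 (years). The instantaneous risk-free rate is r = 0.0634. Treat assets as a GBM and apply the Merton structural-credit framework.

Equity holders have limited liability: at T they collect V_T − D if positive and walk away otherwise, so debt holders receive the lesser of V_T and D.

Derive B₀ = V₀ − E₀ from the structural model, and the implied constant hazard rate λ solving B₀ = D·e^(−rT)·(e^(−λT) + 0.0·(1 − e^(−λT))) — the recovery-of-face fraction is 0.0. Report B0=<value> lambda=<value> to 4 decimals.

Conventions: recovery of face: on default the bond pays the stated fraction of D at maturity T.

Work the structural quantities from V₀ = 109.3772 against face 98.1608:
d₁ = [ln(V₀/D) + (r + σ²/2)T] / (σ√T)
   = [ln(109.3772/98.1608) + (0.0634 + 0.5·0.2560²)·2.9230] / (0.2560·√2.9230)
   = [0.108196 + 0.281099] / 0.437678 = 0.889455
d₂ = d₁ − σ√T = 0.889455 − 0.437678 = 0.451777
N(d₁) = 0.813121,  N(d₂) = 0.674285,  e^(−rT) = 0.830840
E₀ = V₀·N(d₁) − D·e^(−rT)·N(d₂)
   = 109.3772·0.813121 − 98.1608·0.830840·0.674285 = 33.944917
B₀ = V₀ − E₀ = 109.3772 − 33.944917 = 75.432283
e^(−λT) = (B₀·e^(rT)/D − 0)/(1 − 0) = (75.4323·1.203601/98.1608 − 0)/1 = 0.92491523
λ = −ln(0.92491523)/2.9230 = 0.026703

B0=75.4323 lambda=0.0267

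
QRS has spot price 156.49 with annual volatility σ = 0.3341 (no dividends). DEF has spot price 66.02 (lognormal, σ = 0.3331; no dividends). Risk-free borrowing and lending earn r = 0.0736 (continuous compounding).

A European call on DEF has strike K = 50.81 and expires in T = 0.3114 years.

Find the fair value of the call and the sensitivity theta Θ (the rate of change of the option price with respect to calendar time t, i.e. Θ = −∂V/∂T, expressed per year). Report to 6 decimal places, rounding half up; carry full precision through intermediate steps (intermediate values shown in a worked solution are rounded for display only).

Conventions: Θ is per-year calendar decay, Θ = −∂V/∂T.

σ√T = 0.3331·√0.3114 = 0.185881
d₁ = (ln(S/K) + (r+σ²/2)T) / (σ√T) = (ln(66.02/50.81) + (0.0736+0.3331²/2)·0.3114) / 0.185881 = (0.261865 + 0.040195) / 0.185881 = 1.625019
d₂ = d₁ − σ√T = 1.625019 − 0.185881 = 1.439138
e^{−rT} = 0.977342
N(d₁) = 0.947921,  N(d₂) = 0.924944
Call price V = S·N(d₁) − K·e^{−rT}·N(d₂) = 62.581726 − 45.931557 = 16.650169
φ(d₁) = (1/√(2π))·e^{−d₁²/2} = 0.106535
Θ = −S·φ(d₁)·σ/(2√T) − r·K·e^{−rT}·N(d₂) = −2.099197 − 3.380563 = -5.479760

price = 16.650169
Θ = -5.479760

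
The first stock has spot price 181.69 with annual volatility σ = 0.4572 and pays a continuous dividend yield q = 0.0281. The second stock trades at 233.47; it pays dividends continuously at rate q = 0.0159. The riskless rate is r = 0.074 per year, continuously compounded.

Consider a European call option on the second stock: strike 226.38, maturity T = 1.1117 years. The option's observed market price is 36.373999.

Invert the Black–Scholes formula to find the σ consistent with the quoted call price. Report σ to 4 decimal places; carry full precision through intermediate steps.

At σ = 0.2675 the Black–Scholes value reproduces the quote:
σ√T = 0.2675·√1.1117 = 0.282044
d₁ = (ln(S/K) + (r−q+σ²/2)T) / (σ√T) = (ln(233.47/226.38) + (0.074−0.0159+0.2675²/2)·1.1117) / 0.282044 = (0.030839 + 0.104364) / 0.282044 = 0.479367
d₂ = d₁ − σ√T = 0.479367 − 0.282044 = 0.197323
e^{−rT} = 0.921027
e^{−qT} = 0.982479
N(d₁) = 0.684161,  N(d₂) = 0.578213
V = S·e^{−qT}·N(d₁) − K·e^{−rT}·N(d₂) = 156.932539 − 120.558541 = 36.373999 (the quoted price), and the Black–Scholes price is strictly increasing in σ, so σ is unique

sigma = 0.2675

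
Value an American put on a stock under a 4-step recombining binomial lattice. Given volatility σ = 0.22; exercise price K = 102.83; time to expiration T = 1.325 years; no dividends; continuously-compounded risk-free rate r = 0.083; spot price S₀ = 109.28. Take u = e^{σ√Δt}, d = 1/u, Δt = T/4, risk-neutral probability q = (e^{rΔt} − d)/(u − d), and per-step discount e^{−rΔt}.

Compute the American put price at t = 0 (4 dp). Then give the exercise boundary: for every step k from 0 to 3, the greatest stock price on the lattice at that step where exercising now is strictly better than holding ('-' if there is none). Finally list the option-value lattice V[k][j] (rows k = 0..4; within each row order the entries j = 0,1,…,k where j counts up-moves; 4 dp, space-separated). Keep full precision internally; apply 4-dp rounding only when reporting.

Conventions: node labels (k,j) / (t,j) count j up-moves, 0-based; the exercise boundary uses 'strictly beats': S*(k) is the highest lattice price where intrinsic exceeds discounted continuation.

params: Δt=0.33125 u=1.13499 d=0.88107 q=0.57817 e^(-rΔt)=0.97288
t_4 payoffs: 36.9763 17.9979 0.0000 0.0000 0.0000
t_3: node(3,0) S=74.7429 payoff=28.0871 vs cont=25.2984 → 28.0871 [stop]  node(3,1) S=96.2832 payoff=6.5468 vs cont=7.3862 → 7.3862 [wait]  node(3,2) S=124.0312 payoff=0.0000 vs cont=0.0000 → 0.0000 [wait]  node(3,3) S=159.7759 payoff=0.0000 vs cont=0.0000 → 0.0000 [wait]  ⇒ S*(3)=74.7429
t_2: node(2,0) S=84.8321 payoff=17.9979 vs cont=15.6813 → 17.9979 [stop]  node(2,1) S=109.2800 payoff=0.0000 vs cont=3.0312 → 3.0312 [wait]  node(2,2) S=140.7735 payoff=0.0000 vs cont=0.0000 → 0.0000 [wait]  ⇒ S*(2)=84.8321
t_1: node(1,0) S=96.2832 payoff=6.5468 vs cont=9.0912 → 9.0912 [wait]  node(1,1) S=124.0312 payoff=0.0000 vs cont=1.2440 → 1.2440 [wait]  ⇒ S*(1)=-
t_0: node(0,0) S=109.2800 payoff=0.0000 vs cont=4.4307 → 4.4307 [wait]  ⇒ S*(0)=-

price = 4.4307
boundary = - - 84.8321 74.7429
tree:
4.4307
9.0912 1.2440
17.9979 3.0312 0.0000
28.0871 7.3862 0.0000 0.0000
36.9763 17.9979 0.0000 0.0000 0.0000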